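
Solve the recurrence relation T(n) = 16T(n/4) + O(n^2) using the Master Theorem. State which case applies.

Master Theorem for T(n) = 16T(n/4) + O(n^2):

a = 16, b = 4, c = 2
log_b(a) = log_4(16) = 2.0000

Case 2: c = 2 = log_4(16) = 2.0000
T(n) = O(n^2 log n) = O(n^2 log n)

For T(n) = 16T(n/4) + O(n^2): log_4(16) = 2.0000. This is Case 2 of the Master Theorem (c = log_b(a), equal work at all levels), giving O(n^2 log n).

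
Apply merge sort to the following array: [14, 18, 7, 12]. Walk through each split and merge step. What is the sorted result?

Merge sort trace:

Split: [14, 18, 7, 12] -> [14, 18] and [7, 12]
  Split: [14, 18] -> [14] and [18]
  Merge: [14] + [18] -> [14, 18]
  Split: [7, 12] -> [7] and [12]
  Merge: [7] + [12] -> [7, 12]
Merge: [14, 18] + [7, 12] -> [7, 12, 14, 18]

Final sorted array: [7, 12, 14, 18]

The merge sort proceeds by recursively splitting the array and merging sorted halves.
After all merges, the sorted array is [7, 12, 14, 18].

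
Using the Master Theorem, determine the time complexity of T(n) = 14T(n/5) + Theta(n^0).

Master Theorem for T(n) = 14T(n/5) + O(n^0):

a = 14, b = 5, c = 0
log_b(a) = log_5(14) = 1.6397

Case 1: c = 0 < log_5(14) = 1.6397
T(n) = O(n^(log_5 14))

For T(n) = 14T(n/5) + O(n^0): log_5(14) = 1.6397. This is Case 1 of the Master Theorem (c < log_b(a), work dominated by leaves), giving O(n^(log_5 14)).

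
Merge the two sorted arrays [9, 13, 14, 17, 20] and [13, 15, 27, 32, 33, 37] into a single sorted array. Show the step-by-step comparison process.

Merging process:

Compare 9 vs 13: take 9 from left. Merged: [9]
Compare 13 vs 13: take 13 from left. Merged: [9, 13]
Compare 14 vs 13: take 13 from right. Merged: [9, 13, 13]
Compare 14 vs 15: take 14 from left. Merged: [9, 13, 13, 14]
Compare 17 vs 15: take 15 from right. Merged: [9, 13, 13, 14, 15]
Compare 17 vs 27: take 17 from left. Merged: [9, 13, 13, 14, 15, 17]
Compare 20 vs 27: take 20 from left. Merged: [9, 13, 13, 14, 15, 17, 20]
Append remaining from right: [27, 32, 33, 37]. Merged: [9, 13, 13, 14, 15, 17, 20, 27, 32, 33, 37]

Final merged array: [9, 13, 13, 14, 15, 17, 20, 27, 32, 33, 37]
Total comparisons: 7

The merged array is [9, 13, 13, 14, 15, 17, 20, 27, 32, 33, 37], requiring 7 comparisons. The merge step runs in O(n) time where n is the total number of elements.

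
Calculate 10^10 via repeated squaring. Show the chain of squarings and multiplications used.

Computing 10^10 by squaring (build up from 10^1; each line after the first costs one multiplication):

10^1 = 10
10^2 = (10^1)^2 = 10^2 = 100
10^4 = (10^2)^2 = 100^2 = 10000
10^5 = 10 * 10^4 = 10 * 10000 = 100000
10^10 = (10^5)^2 = 100000^2 = 10000000000

Result: 10000000000
Multiplications needed: 4 (4 lines after 10^1)

10^10 = 10000000000. Using exponentiation by squaring, this requires 4 multiplications. The key idea: if the exponent is even, square the half-power; if odd, multiply by the base once.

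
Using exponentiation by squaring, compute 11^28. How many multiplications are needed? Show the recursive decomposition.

Computing 11^28 by squaring (build up from 11^1; each line after the first costs one multiplication):

11^1 = 11
11^2 = (11^1)^2 = 11^2 = 121
11^3 = 11 * 11^2 = 11 * 121 = 1331
11^6 = (11^3)^2 = 1331^2 = 1771561
11^7 = 11 * 11^6 = 11 * 1771561 = 19487171
11^14 = (11^7)^2 = 19487171^2 = 379749833583241
11^28 = (11^14)^2 = 379749833583241^2 = 144209936106499234037676064081

Result: 144209936106499234037676064081
Multiplications needed: 6 (6 lines after 11^1)

11^28 = 144209936106499234037676064081. Using exponentiation by squaring, this requires 6 multiplications. The key idea: if the exponent is even, square the half-power; if odd, multiply by the base once.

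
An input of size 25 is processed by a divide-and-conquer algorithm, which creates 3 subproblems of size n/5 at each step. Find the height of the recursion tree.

For divide and conquer with division factor 5:

Problem sizes at each level:
Level 0: 25
Level 1: 5
Level 2: 1

The root is level 0 and the size-1 base case is level 2 (the tree spans levels 0 through 2, i.e. 3 levels counting the root), so the depth is the number of divisions: log_5(25) = 2

The recursion tree depth is log_5(25) = 2. At each level, the problem size is divided by 5, so it takes 2 divisions to reduce to a base case of size 1. The algorithm makes 3 recursive calls at each level.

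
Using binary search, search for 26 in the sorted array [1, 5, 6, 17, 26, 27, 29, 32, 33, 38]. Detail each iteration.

Binary search for 26 in [1, 5, 6, 17, 26, 27, 29, 32, 33, 38]:

lo=0, hi=9, mid=4, arr[mid]=26 -> Found target at index 4!

Binary search finds 26 at index 4 after 1 comparisons. The search repeatedly halves the search space by comparing with the middle element.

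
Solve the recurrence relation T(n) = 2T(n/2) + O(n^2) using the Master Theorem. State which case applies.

Master Theorem for T(n) = 2T(n/2) + O(n^2):

a = 2, b = 2, c = 2
log_b(a) = log_2(2) = 1.0000

Case 3: c = 2 > log_2(2) = 1.0000
T(n) = O(n^2) = O(n^2)

For T(n) = 2T(n/2) + O(n^2): log_2(2) = 1.0000. This is Case 3 of the Master Theorem (c > log_b(a), work dominated by root), giving O(n^2).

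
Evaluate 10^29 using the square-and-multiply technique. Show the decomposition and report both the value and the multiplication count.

Computing 10^29 by squaring (build up from 10^1; each line after the first costs one multiplication):

10^1 = 10
10^2 = (10^1)^2 = 10^2 = 100
10^3 = 10 * 10^2 = 10 * 100 = 1000
10^6 = (10^3)^2 = 1000^2 = 1000000
10^7 = 10 * 10^6 = 10 * 1000000 = 10000000
10^14 = (10^7)^2 = 10000000^2 = 100000000000000
10^28 = (10^14)^2 = 100000000000000^2 = 10000000000000000000000000000
10^29 = 10 * 10^28 = 10 * 10000000000000000000000000000 = 100000000000000000000000000000

Result: 100000000000000000000000000000
Multiplications needed: 7 (7 lines after 10^1)

10^29 = 100000000000000000000000000000. Using exponentiation by squaring, this requires 7 multiplications. The key idea: if the exponent is even, square the half-power; if odd, multiply by the base once.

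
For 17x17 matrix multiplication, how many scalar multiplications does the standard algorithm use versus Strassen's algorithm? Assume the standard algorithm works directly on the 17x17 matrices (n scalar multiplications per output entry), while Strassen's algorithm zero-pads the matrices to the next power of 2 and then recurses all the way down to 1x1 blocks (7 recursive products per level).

Matrix multiplication for 17x17 matrices:

Strassen's algorithm requires power-of-2 dimensions. Pad 17x17 to 32x32 (next power of 2).

Standard algorithm: 17^3 = 4913 multiplications
Strassen's algorithm: 7^(log2(32)) = 7^5 = 16807 multiplications
Difference: 4913 - 16807 = -11894 (Strassen uses MORE here due to padding overhead — for small or just-over-power-of-2 n, padding can outweigh the per-level savings)

Standard: 4913 multiplications (17^3). Strassen: 16807 multiplications (7^5, after padding to 32x32). Strassen reduces 8 recursive multiplications to 7 at each level.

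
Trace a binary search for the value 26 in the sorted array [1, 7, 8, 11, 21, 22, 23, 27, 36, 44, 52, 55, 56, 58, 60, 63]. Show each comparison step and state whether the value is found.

Binary search for 26 in [1, 7, 8, 11, 21, 22, 23, 27, 36, 44, 52, 55, 56, 58, 60, 63]:

lo=0, hi=15, mid=7, arr[mid]=27 -> 27 > 26, search left half
lo=0, hi=6, mid=3, arr[mid]=11 -> 11 < 26, search right half
lo=4, hi=6, mid=5, arr[mid]=22 -> 22 < 26, search right half
lo=6, hi=6, mid=6, arr[mid]=23 -> 23 < 26, search right half
lo=7 > hi=6, target 26 not found

Binary search determines that 26 is not in the array after 4 comparisons. The search space was exhausted without finding the target.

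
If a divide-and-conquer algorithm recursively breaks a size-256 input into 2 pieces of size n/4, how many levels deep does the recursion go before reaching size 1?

For divide and conquer with division factor 4:

Problem sizes at each level:
Level 0: 256
Level 1: 64
Level 2: 16
Level 3: 4
Level 4: 1

The root is level 0 and the size-1 base case is level 4 (the tree spans levels 0 through 4, i.e. 5 levels counting the root), so the depth is the number of divisions: log_4(256) = 4

The recursion tree depth is log_4(256) = 4. At each level, the problem size is divided by 4, so it takes 4 divisions to reduce to a base case of size 1. The algorithm makes 2 recursive calls at each level.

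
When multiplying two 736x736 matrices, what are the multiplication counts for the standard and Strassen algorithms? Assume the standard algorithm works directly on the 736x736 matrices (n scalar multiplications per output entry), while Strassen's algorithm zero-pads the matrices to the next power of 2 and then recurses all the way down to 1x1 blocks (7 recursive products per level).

Matrix multiplication for 736x736 matrices:

Strassen's algorithm requires power-of-2 dimensions. Pad 736x736 to 1024x1024 (next power of 2).

Standard algorithm: 736^3 = 398688256 multiplications
Strassen's algorithm: 7^(log2(1024)) = 7^10 = 282475249 multiplications
Savings: 398688256 - 282475249 = 116213007 multiplications

Standard: 398688256 multiplications (736^3). Strassen: 282475249 multiplications (7^10, after padding to 1024x1024). Strassen reduces 8 recursive multiplications to 7 at each level.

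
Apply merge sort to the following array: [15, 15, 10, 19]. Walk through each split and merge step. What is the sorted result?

Merge sort trace:

Split: [15, 15, 10, 19] -> [15, 15] and [10, 19]
  Split: [15, 15] -> [15] and [15]
  Merge: [15] + [15] -> [15, 15]
  Split: [10, 19] -> [10] and [19]
  Merge: [10] + [19] -> [10, 19]
Merge: [15, 15] + [10, 19] -> [10, 15, 15, 19]

Final sorted array: [10, 15, 15, 19]

The merge sort proceeds by recursively splitting the array and merging sorted halves.
After all merges, the sorted array is [10, 15, 15, 19].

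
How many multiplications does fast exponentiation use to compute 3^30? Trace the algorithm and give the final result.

Computing 3^30 by squaring (build up from 3^1; each line after the first costs one multiplication):

3^1 = 3
3^2 = (3^1)^2 = 3^2 = 9
3^3 = 3 * 3^2 = 3 * 9 = 27
3^6 = (3^3)^2 = 27^2 = 729
3^7 = 3 * 3^6 = 3 * 729 = 2187
3^14 = (3^7)^2 = 2187^2 = 4782969
3^15 = 3 * 3^14 = 3 * 4782969 = 14348907
3^30 = (3^15)^2 = 14348907^2 = 205891132094649

Result: 205891132094649
Multiplications needed: 7 (7 lines after 3^1)

3^30 = 205891132094649. Using exponentiation by squaring, this requires 7 multiplications. The key idea: if the exponent is even, square the half-power; if odd, multiply by the base once.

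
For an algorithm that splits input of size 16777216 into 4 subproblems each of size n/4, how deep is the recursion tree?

For divide and conquer with division factor 4:

Problem sizes at each level:
Level 0: 16777216
Level 1: 4194304
Level 2: 1048576
Level 3: 262144
Level 4: 65536
Level 5: 16384
Level 6: 4096
Level 7: 1024
Level 8: 256
Level 9: 64
Level 10: 16
Level 11: 4
Level 12: 1

The root is level 0 and the size-1 base case is level 12 (the tree spans levels 0 through 12, i.e. 13 levels counting the root), so the depth is the number of divisions: log_4(16777216) = 12

The recursion tree depth is log_4(16777216) = 12. At each level, the problem size is divided by 4, so it takes 12 divisions to reduce to a base case of size 1. The algorithm makes 4 recursive calls at each level.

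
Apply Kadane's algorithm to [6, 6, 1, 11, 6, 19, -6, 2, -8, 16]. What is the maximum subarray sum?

Using Kadane's algorithm on [6, 6, 1, 11, 6, 19, -6, 2, -8, 16]:

Scanning through the array:
Position 1 (value 6): max_ending_here = 12, max_so_far = 12
Position 2 (value 1): max_ending_here = 13, max_so_far = 13
Position 3 (value 11): max_ending_here = 24, max_so_far = 24
Position 4 (value 6): max_ending_here = 30, max_so_far = 30
Position 5 (value 19): max_ending_here = 49, max_so_far = 49
Position 6 (value -6): max_ending_here = 43, max_so_far = 49
Position 7 (value 2): max_ending_here = 45, max_so_far = 49
Position 8 (value -8): max_ending_here = 37, max_so_far = 49
Position 9 (value 16): max_ending_here = 53, max_so_far = 53

Maximum subarray: [6, 6, 1, 11, 6, 19, -6, 2, -8, 16]
Maximum sum: 53

The maximum subarray is [6, 6, 1, 11, 6, 19, -6, 2, -8, 16] with sum 53. This subarray runs from index 0 to index 9.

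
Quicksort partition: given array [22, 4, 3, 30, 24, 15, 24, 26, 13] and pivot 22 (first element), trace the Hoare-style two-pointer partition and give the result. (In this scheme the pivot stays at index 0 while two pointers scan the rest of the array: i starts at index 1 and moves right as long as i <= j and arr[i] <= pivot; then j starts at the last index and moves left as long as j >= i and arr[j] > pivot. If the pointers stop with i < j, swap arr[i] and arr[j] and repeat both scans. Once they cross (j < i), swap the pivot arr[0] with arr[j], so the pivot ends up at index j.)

Hoare-style two-pointer partition with pivot = 22:

Initial array: [22, 4, 3, 30, 24, 15, 24, 26, 13]

Pointers start at i = 1, j = 8.
i stops at index 3 (arr[3]=30 > 22), j stops at index 8 (arr[8]=13 <= 22): swap arr[3] and arr[8], array becomes [22, 4, 3, 13, 24, 15, 24, 26, 30]
i stops at index 4 (arr[4]=24 > 22), j stops at index 5 (arr[5]=15 <= 22): swap arr[4] and arr[5], array becomes [22, 4, 3, 13, 15, 24, 24, 26, 30]
i ends at 5, j ends at 4: the pointers have crossed (j < i), so scanning stops.

Swap pivot arr[0] with arr[4] to place pivot at position 4: [15, 4, 3, 13, 22, 24, 24, 26, 30]
Pivot position: 4

After partitioning with pivot 22, the array becomes [15, 4, 3, 13, 22, 24, 24, 26, 30]. The pivot is placed at index 4. All elements to the left of the pivot are <= 22, and all elements to the right are > 22.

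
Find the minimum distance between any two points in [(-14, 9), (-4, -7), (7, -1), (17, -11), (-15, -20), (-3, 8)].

Computing all pairwise distances among 6 points:

d((-14, 9), (-4, -7)) = 18.868
d((-14, 9), (7, -1)) = 23.2594
d((-14, 9), (17, -11)) = 36.8917
d((-14, 9), (-15, -20)) = 29.0172
d((-14, 9), (-3, 8)) = 11.0454 <-- minimum
d((-4, -7), (7, -1)) = 12.53
d((-4, -7), (17, -11)) = 21.3776
d((-4, -7), (-15, -20)) = 17.0294
d((-4, -7), (-3, 8)) = 15.0333
d((7, -1), (17, -11)) = 14.1421
d((7, -1), (-15, -20)) = 29.0689
d((7, -1), (-3, 8)) = 13.4536
d((17, -11), (-15, -20)) = 33.2415
d((17, -11), (-3, 8)) = 27.5862
d((-15, -20), (-3, 8)) = 30.4631

Closest pair: (-14, 9) and (-3, 8) with distance 11.0454

The closest pair is (-14, 9) and (-3, 8) with Euclidean distance 11.0454. For 6 points, brute-force pairwise comparison is shown above. For large n, the divide-and-conquer algorithm (sort by x, recurse on halves, check the dividing strip) achieves O(n log n).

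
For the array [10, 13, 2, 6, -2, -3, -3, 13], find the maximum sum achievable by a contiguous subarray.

Using Kadane's algorithm on [10, 13, 2, 6, -2, -3, -3, 13]:

Scanning through the array:
Position 1 (value 13): max_ending_here = 23, max_so_far = 23
Position 2 (value 2): max_ending_here = 25, max_so_far = 25
Position 3 (value 6): max_ending_here = 31, max_so_far = 31
Position 4 (value -2): max_ending_here = 29, max_so_far = 31
Position 5 (value -3): max_ending_here = 26, max_so_far = 31
Position 6 (value -3): max_ending_here = 23, max_so_far = 31
Position 7 (value 13): max_ending_here = 36, max_so_far = 36

Maximum subarray: [10, 13, 2, 6, -2, -3, -3, 13]
Maximum sum: 36

The maximum subarray is [10, 13, 2, 6, -2, -3, -3, 13] with sum 36. This subarray runs from index 0 to index 7.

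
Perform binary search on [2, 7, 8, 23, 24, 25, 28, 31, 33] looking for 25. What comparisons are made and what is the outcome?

Binary search for 25 in [2, 7, 8, 23, 24, 25, 28, 31, 33]:

lo=0, hi=8, mid=4, arr[mid]=24 -> 24 < 25, search right half
lo=5, hi=8, mid=6, arr[mid]=28 -> 28 > 25, search left half
lo=5, hi=5, mid=5, arr[mid]=25 -> Found target at index 5!

Binary search finds 25 at index 5 after 3 comparisons. The search repeatedly halves the search space by comparing with the middle element.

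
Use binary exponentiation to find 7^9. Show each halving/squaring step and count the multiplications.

Computing 7^9 by squaring (build up from 7^1; each line after the first costs one multiplication):

7^1 = 7
7^2 = (7^1)^2 = 7^2 = 49
7^4 = (7^2)^2 = 49^2 = 2401
7^8 = (7^4)^2 = 2401^2 = 5764801
7^9 = 7 * 7^8 = 7 * 5764801 = 40353607

Result: 40353607
Multiplications needed: 4 (4 lines after 7^1)

7^9 = 40353607. Using exponentiation by squaring, this requires 4 multiplications. The key idea: if the exponent is even, square the half-power; if odd, multiply by the base once.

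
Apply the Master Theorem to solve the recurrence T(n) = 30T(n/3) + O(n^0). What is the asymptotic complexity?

Master Theorem for T(n) = 30T(n/3) + O(n^0):

a = 30, b = 3, c = 0
log_b(a) = log_3(30) = 3.0959

Case 1: c = 0 < log_3(30) = 3.0959
T(n) = O(n^(log_3 30))

For T(n) = 30T(n/3) + O(n^0): log_3(30) = 3.0959. This is Case 1 of the Master Theorem (c < log_b(a), work dominated by leaves), giving O(n^(log_3 30)).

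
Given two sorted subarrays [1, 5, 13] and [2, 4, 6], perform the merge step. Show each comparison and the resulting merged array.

Merging process:

Compare 1 vs 2: take 1 from left. Merged: [1]
Compare 5 vs 2: take 2 from right. Merged: [1, 2]
Compare 5 vs 4: take 4 from right. Merged: [1, 2, 4]
Compare 5 vs 6: take 5 from left. Merged: [1, 2, 4, 5]
Compare 13 vs 6: take 6 from right. Merged: [1, 2, 4, 5, 6]
Append remaining from left: [13]. Merged: [1, 2, 4, 5, 6, 13]

Final merged array: [1, 2, 4, 5, 6, 13]
Total comparisons: 5

The merged array is [1, 2, 4, 5, 6, 13], requiring 5 comparisons. The merge step runs in O(n) time where n is the total number of elements.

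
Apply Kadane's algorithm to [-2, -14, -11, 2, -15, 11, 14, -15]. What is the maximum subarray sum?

Using Kadane's algorithm on [-2, -14, -11, 2, -15, 11, 14, -15]:

Scanning through the array:
Position 1 (value -14): max_ending_here = -14, max_so_far = -2
Position 2 (value -11): max_ending_here = -11, max_so_far = -2
Position 3 (value 2): max_ending_here = 2, max_so_far = 2
Position 4 (value -15): max_ending_here = -13, max_so_far = 2
Position 5 (value 11): max_ending_here = 11, max_so_far = 11
Position 6 (value 14): max_ending_here = 25, max_so_far = 25
Position 7 (value -15): max_ending_here = 10, max_so_far = 25

Maximum subarray: [11, 14]
Maximum sum: 25

The maximum subarray is [11, 14] with sum 25. This subarray runs from index 5 to index 6.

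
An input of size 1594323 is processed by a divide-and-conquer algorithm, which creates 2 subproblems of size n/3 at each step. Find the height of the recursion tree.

For divide and conquer with division factor 3:

Problem sizes at each level:
Level 0: 1594323
Level 1: 531441
Level 2: 177147
Level 3: 59049
Level 4: 19683
Level 5: 6561
Level 6: 2187
Level 7: 729
Level 8: 243
Level 9: 81
Level 10: 27
Level 11: 9
Level 12: 3
Level 13: 1

The root is level 0 and the size-1 base case is level 13 (the tree spans levels 0 through 13, i.e. 14 levels counting the root), so the depth is the number of divisions: log_3(1594323) = 13

The recursion tree depth is log_3(1594323) = 13. At each level, the problem size is divided by 3, so it takes 13 divisions to reduce to a base case of size 1. The algorithm makes 2 recursive calls at each level.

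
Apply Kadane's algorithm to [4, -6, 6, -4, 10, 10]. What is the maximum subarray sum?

Using Kadane's algorithm on [4, -6, 6, -4, 10, 10]:

Scanning through the array:
Position 1 (value -6): max_ending_here = -2, max_so_far = 4
Position 2 (value 6): max_ending_here = 6, max_so_far = 6
Position 3 (value -4): max_ending_here = 2, max_so_far = 6
Position 4 (value 10): max_ending_here = 12, max_so_far = 12
Position 5 (value 10): max_ending_here = 22, max_so_far = 22

Maximum subarray: [6, -4, 10, 10]
Maximum sum: 22

The maximum subarray is [6, -4, 10, 10] with sum 22. This subarray runs from index 2 to index 5.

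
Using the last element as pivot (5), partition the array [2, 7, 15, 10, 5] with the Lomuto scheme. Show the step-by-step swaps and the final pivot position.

Lomuto partition with pivot = 5:

Initial array: [2, 7, 15, 10, 5]

arr[0]=2 <= 5: swap with position 0, array becomes [2, 7, 15, 10, 5]
arr[1]=7 > 5: no swap
arr[2]=15 > 5: no swap
arr[3]=10 > 5: no swap

Place pivot at position 1: [2, 5, 15, 10, 7]
Pivot position: 1

After partitioning with pivot 5, the array becomes [2, 5, 15, 10, 7]. The pivot is placed at index 1. All elements to the left of the pivot are <= 5, and all elements to the right are > 5.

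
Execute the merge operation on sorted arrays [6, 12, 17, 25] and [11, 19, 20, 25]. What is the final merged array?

Merging process:

Compare 6 vs 11: take 6 from left. Merged: [6]
Compare 12 vs 11: take 11 from right. Merged: [6, 11]
Compare 12 vs 19: take 12 from left. Merged: [6, 11, 12]
Compare 17 vs 19: take 17 from left. Merged: [6, 11, 12, 17]
Compare 25 vs 19: take 19 from right. Merged: [6, 11, 12, 17, 19]
Compare 25 vs 20: take 20 from right. Merged: [6, 11, 12, 17, 19, 20]
Compare 25 vs 25: take 25 from left. Merged: [6, 11, 12, 17, 19, 20, 25]
Append remaining from right: [25]. Merged: [6, 11, 12, 17, 19, 20, 25, 25]

Final merged array: [6, 11, 12, 17, 19, 20, 25, 25]
Total comparisons: 7

The merged array is [6, 11, 12, 17, 19, 20, 25, 25], requiring 7 comparisons. The merge step runs in O(n) time where n is the total number of elements.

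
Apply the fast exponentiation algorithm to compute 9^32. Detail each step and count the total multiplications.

Computing 9^32 by squaring (build up from 9^1; each line after the first costs one multiplication):

9^1 = 9
9^2 = (9^1)^2 = 9^2 = 81
9^4 = (9^2)^2 = 81^2 = 6561
9^8 = (9^4)^2 = 6561^2 = 43046721
9^16 = (9^8)^2 = 43046721^2 = 1853020188851841
9^32 = (9^16)^2 = 1853020188851841^2 = 3433683820292512484657849089281

Result: 3433683820292512484657849089281
Multiplications needed: 5 (5 lines after 9^1)

9^32 = 3433683820292512484657849089281. Using exponentiation by squaring, this requires 5 multiplications. The key idea: if the exponent is even, square the half-power; if odd, multiply by the base once.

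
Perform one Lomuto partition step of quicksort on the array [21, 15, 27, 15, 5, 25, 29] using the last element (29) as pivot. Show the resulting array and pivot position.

Lomuto partition with pivot = 29:

Initial array: [21, 15, 27, 15, 5, 25, 29]

arr[0]=21 <= 29: swap with position 0, array becomes [21, 15, 27, 15, 5, 25, 29]
arr[1]=15 <= 29: swap with position 1, array becomes [21, 15, 27, 15, 5, 25, 29]
arr[2]=27 <= 29: swap with position 2, array becomes [21, 15, 27, 15, 5, 25, 29]
arr[3]=15 <= 29: swap with position 3, array becomes [21, 15, 27, 15, 5, 25, 29]
arr[4]=5 <= 29: swap with position 4, array becomes [21, 15, 27, 15, 5, 25, 29]
arr[5]=25 <= 29: swap with position 5, array becomes [21, 15, 27, 15, 5, 25, 29]

Place pivot at position 6: [21, 15, 27, 15, 5, 25, 29]
Pivot position: 6

After partitioning with pivot 29, the array becomes [21, 15, 27, 15, 5, 25, 29]. The pivot is placed at index 6. All elements to the left of the pivot are <= 29, and all elements to the right are > 29.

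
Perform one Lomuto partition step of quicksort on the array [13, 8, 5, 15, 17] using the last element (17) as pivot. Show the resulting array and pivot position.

Lomuto partition with pivot = 17:

Initial array: [13, 8, 5, 15, 17]

arr[0]=13 <= 17: swap with position 0, array becomes [13, 8, 5, 15, 17]
arr[1]=8 <= 17: swap with position 1, array becomes [13, 8, 5, 15, 17]
arr[2]=5 <= 17: swap with position 2, array becomes [13, 8, 5, 15, 17]
arr[3]=15 <= 17: swap with position 3, array becomes [13, 8, 5, 15, 17]

Place pivot at position 4: [13, 8, 5, 15, 17]
Pivot position: 4

After partitioning with pivot 17, the array becomes [13, 8, 5, 15, 17]. The pivot is placed at index 4. All elements to the left of the pivot are <= 17, and all elements to the right are > 17.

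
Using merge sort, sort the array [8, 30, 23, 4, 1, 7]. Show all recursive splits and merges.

Merge sort trace:

Split: [8, 30, 23, 4, 1, 7] -> [8, 30, 23] and [4, 1, 7]
  Split: [8, 30, 23] -> [8] and [30, 23]
    Split: [30, 23] -> [30] and [23]
    Merge: [30] + [23] -> [23, 30]
  Merge: [8] + [23, 30] -> [8, 23, 30]
  Split: [4, 1, 7] -> [4] and [1, 7]
    Split: [1, 7] -> [1] and [7]
    Merge: [1] + [7] -> [1, 7]
  Merge: [4] + [1, 7] -> [1, 4, 7]
Merge: [8, 23, 30] + [1, 4, 7] -> [1, 4, 7, 8, 23, 30]

Final sorted array: [1, 4, 7, 8, 23, 30]

The merge sort proceeds by recursively splitting the array and merging sorted halves.
After all merges, the sorted array is [1, 4, 7, 8, 23, 30].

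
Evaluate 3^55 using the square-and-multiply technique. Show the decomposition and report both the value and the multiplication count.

Computing 3^55 by squaring (build up from 3^1; each line after the first costs one multiplication):

3^1 = 3
3^2 = (3^1)^2 = 3^2 = 9
3^3 = 3 * 3^2 = 3 * 9 = 27
3^6 = (3^3)^2 = 27^2 = 729
3^12 = (3^6)^2 = 729^2 = 531441
3^13 = 3 * 3^12 = 3 * 531441 = 1594323
3^26 = (3^13)^2 = 1594323^2 = 2541865828329
3^27 = 3 * 3^26 = 3 * 2541865828329 = 7625597484987
3^54 = (3^27)^2 = 7625597484987^2 = 58149737003040059690390169
3^55 = 3 * 3^54 = 3 * 58149737003040059690390169 = 174449211009120179071170507

Result: 174449211009120179071170507
Multiplications needed: 9 (9 lines after 3^1)

3^55 = 174449211009120179071170507. Using exponentiation by squaring, this requires 9 multiplications. The key idea: if the exponent is even, square the half-power; if odd, multiply by the base once.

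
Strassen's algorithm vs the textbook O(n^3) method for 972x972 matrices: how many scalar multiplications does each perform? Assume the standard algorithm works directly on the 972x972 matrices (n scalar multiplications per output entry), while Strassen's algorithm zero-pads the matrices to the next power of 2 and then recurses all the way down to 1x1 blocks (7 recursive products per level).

Matrix multiplication for 972x972 matrices:

Strassen's algorithm requires power-of-2 dimensions. Pad 972x972 to 1024x1024 (next power of 2).

Standard algorithm: 972^3 = 918330048 multiplications
Strassen's algorithm: 7^(log2(1024)) = 7^10 = 282475249 multiplications
Savings: 918330048 - 282475249 = 635854799 multiplications

Standard: 918330048 multiplications (972^3). Strassen: 282475249 multiplications (7^10, after padding to 1024x1024). Strassen reduces 8 recursive multiplications to 7 at each level.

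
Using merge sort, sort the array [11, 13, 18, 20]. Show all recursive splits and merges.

Merge sort trace:

Split: [11, 13, 18, 20] -> [11, 13] and [18, 20]
  Split: [11, 13] -> [11] and [13]
  Merge: [11] + [13] -> [11, 13]
  Split: [18, 20] -> [18] and [20]
  Merge: [18] + [20] -> [18, 20]
Merge: [11, 13] + [18, 20] -> [11, 13, 18, 20]

Final sorted array: [11, 13, 18, 20]

The merge sort proceeds by recursively splitting the array and merging sorted halves.
After all merges, the sorted array is [11, 13, 18, 20].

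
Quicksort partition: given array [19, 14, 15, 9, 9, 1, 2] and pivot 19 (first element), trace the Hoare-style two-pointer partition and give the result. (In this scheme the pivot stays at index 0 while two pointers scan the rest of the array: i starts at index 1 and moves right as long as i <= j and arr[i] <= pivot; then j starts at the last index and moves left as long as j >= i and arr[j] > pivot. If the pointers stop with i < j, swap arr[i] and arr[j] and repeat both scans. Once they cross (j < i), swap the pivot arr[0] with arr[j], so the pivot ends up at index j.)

Hoare-style two-pointer partition with pivot = 19:

Initial array: [19, 14, 15, 9, 9, 1, 2]

Pointers start at i = 1, j = 6.
i ends at 7, j ends at 6: the pointers have crossed (j < i), so scanning stops.

Swap pivot arr[0] with arr[6] to place pivot at position 6: [2, 14, 15, 9, 9, 1, 19]
Pivot position: 6

After partitioning with pivot 19, the array becomes [2, 14, 15, 9, 9, 1, 19]. The pivot is placed at index 6. All elements to the left of the pivot are <= 19, and all elements to the right are > 19.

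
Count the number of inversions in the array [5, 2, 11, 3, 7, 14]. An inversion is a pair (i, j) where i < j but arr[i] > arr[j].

Finding inversions in [5, 2, 11, 3, 7, 14]:

(0, 1): arr[0]=5 > arr[1]=2
(0, 3): arr[0]=5 > arr[3]=3
(2, 3): arr[2]=11 > arr[3]=3
(2, 4): arr[2]=11 > arr[4]=7

Total inversions: 4

The array has 4 inversion(s): (0,1), (0,3), (2,3), (2,4). Each pair (i,j) satisfies i < j and arr[i] > arr[j].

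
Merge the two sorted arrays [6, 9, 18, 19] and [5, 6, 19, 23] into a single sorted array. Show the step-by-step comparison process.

Merging process:

Compare 6 vs 5: take 5 from right. Merged: [5]
Compare 6 vs 6: take 6 from left. Merged: [5, 6]
Compare 9 vs 6: take 6 from right. Merged: [5, 6, 6]
Compare 9 vs 19: take 9 from left. Merged: [5, 6, 6, 9]
Compare 18 vs 19: take 18 from left. Merged: [5, 6, 6, 9, 18]
Compare 19 vs 19: take 19 from left. Merged: [5, 6, 6, 9, 18, 19]
Append remaining from right: [19, 23]. Merged: [5, 6, 6, 9, 18, 19, 19, 23]

Final merged array: [5, 6, 6, 9, 18, 19, 19, 23]
Total comparisons: 6

The merged array is [5, 6, 6, 9, 18, 19, 19, 23], requiring 6 comparisons. The merge step runs in O(n) time where n is the total number of elements.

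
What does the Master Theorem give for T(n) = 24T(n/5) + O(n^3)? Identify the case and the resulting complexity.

Master Theorem for T(n) = 24T(n/5) + O(n^3):

a = 24, b = 5, c = 3
log_b(a) = log_5(24) = 1.9746

Case 3: c = 3 > log_5(24) = 1.9746
T(n) = O(n^3) = O(n^3)

For T(n) = 24T(n/5) + O(n^3): log_5(24) = 1.9746. This is Case 3 of the Master Theorem (c > log_b(a), work dominated by root), giving O(n^3).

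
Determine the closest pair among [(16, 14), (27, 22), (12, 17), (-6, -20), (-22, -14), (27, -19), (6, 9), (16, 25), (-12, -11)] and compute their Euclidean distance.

Computing all pairwise distances among 9 points:

d((16, 14), (27, 22)) = 13.6015
d((16, 14), (12, 17)) = 5.0 <-- minimum
d((16, 14), (-6, -20)) = 40.4969
d((16, 14), (-22, -14)) = 47.2017
d((16, 14), (27, -19)) = 34.7851
d((16, 14), (6, 9)) = 11.1803
d((16, 14), (16, 25)) = 11.0
d((16, 14), (-12, -11)) = 37.5366
d((27, 22), (12, 17)) = 15.8114
d((27, 22), (-6, -20)) = 53.4135
d((27, 22), (-22, -14)) = 60.803
d((27, 22), (27, -19)) = 41.0
d((27, 22), (6, 9)) = 24.6982
d((27, 22), (16, 25)) = 11.4018
d((27, 22), (-12, -11)) = 51.0882
d((12, 17), (-6, -20)) = 41.1461
d((12, 17), (-22, -14)) = 46.0109
d((12, 17), (27, -19)) = 39.0
d((12, 17), (6, 9)) = 10.0
d((12, 17), (16, 25)) = 8.9443
d((12, 17), (-12, -11)) = 36.8782
d((-6, -20), (-22, -14)) = 17.088
d((-6, -20), (27, -19)) = 33.0151
d((-6, -20), (6, 9)) = 31.3847
d((-6, -20), (16, 25)) = 50.0899
d((-6, -20), (-12, -11)) = 10.8167
d((-22, -14), (27, -19)) = 49.2544
d((-22, -14), (6, 9)) = 36.2353
d((-22, -14), (16, 25)) = 54.4518
d((-22, -14), (-12, -11)) = 10.4403
d((27, -19), (6, 9)) = 35.0
d((27, -19), (16, 25)) = 45.3542
d((27, -19), (-12, -11)) = 39.8121
d((6, 9), (16, 25)) = 18.868
d((6, 9), (-12, -11)) = 26.9072
d((16, 25), (-12, -11)) = 45.607

Closest pair: (16, 14) and (12, 17) with distance 5.0

The closest pair is (16, 14) and (12, 17) with Euclidean distance 5.0. For 9 points, brute-force pairwise comparison is shown above. For large n, the divide-and-conquer algorithm (sort by x, recurse on halves, check the dividing strip) achieves O(n log n).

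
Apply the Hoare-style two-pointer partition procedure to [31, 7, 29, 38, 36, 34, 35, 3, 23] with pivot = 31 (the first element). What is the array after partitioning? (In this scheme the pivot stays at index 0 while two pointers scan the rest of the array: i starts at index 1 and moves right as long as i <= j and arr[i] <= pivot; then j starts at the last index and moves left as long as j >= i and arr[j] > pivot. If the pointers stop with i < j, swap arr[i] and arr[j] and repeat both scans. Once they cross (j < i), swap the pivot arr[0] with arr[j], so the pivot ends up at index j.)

Hoare-style two-pointer partition with pivot = 31:

Initial array: [31, 7, 29, 38, 36, 34, 35, 3, 23]

Pointers start at i = 1, j = 8.
i stops at index 3 (arr[3]=38 > 31), j stops at index 8 (arr[8]=23 <= 31): swap arr[3] and arr[8], array becomes [31, 7, 29, 23, 36, 34, 35, 3, 38]
i stops at index 4 (arr[4]=36 > 31), j stops at index 7 (arr[7]=3 <= 31): swap arr[4] and arr[7], array becomes [31, 7, 29, 23, 3, 34, 35, 36, 38]
i ends at 5, j ends at 4: the pointers have crossed (j < i), so scanning stops.

Swap pivot arr[0] with arr[4] to place pivot at position 4: [3, 7, 29, 23, 31, 34, 35, 36, 38]
Pivot position: 4

After partitioning with pivot 31, the array becomes [3, 7, 29, 23, 31, 34, 35, 36, 38]. The pivot is placed at index 4. All elements to the left of the pivot are <= 31, and all elements to the right are > 31.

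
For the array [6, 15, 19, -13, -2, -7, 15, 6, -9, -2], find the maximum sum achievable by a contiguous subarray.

Using Kadane's algorithm on [6, 15, 19, -13, -2, -7, 15, 6, -9, -2]:

Scanning through the array:
Position 1 (value 15): max_ending_here = 21, max_so_far = 21
Position 2 (value 19): max_ending_here = 40, max_so_far = 40
Position 3 (value -13): max_ending_here = 27, max_so_far = 40
Position 4 (value -2): max_ending_here = 25, max_so_far = 40
Position 5 (value -7): max_ending_here = 18, max_so_far = 40
Position 6 (value 15): max_ending_here = 33, max_so_far = 40
Position 7 (value 6): max_ending_here = 39, max_so_far = 40
Position 8 (value -9): max_ending_here = 30, max_so_far = 40
Position 9 (value -2): max_ending_here = 28, max_so_far = 40

Maximum subarray: [6, 15, 19]
Maximum sum: 40

The maximum subarray is [6, 15, 19] with sum 40. This subarray runs from index 0 to index 2.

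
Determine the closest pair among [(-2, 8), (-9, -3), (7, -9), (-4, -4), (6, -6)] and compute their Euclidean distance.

Computing all pairwise distances among 5 points:

d((-2, 8), (-9, -3)) = 13.0384
d((-2, 8), (7, -9)) = 19.2354
d((-2, 8), (-4, -4)) = 12.1655
d((-2, 8), (6, -6)) = 16.1245
d((-9, -3), (7, -9)) = 17.088
d((-9, -3), (-4, -4)) = 5.099
d((-9, -3), (6, -6)) = 15.2971
d((7, -9), (-4, -4)) = 12.083
d((7, -9), (6, -6)) = 3.1623 <-- minimum
d((-4, -4), (6, -6)) = 10.198

Closest pair: (7, -9) and (6, -6) with distance 3.1623

The closest pair is (7, -9) and (6, -6) with Euclidean distance 3.1623. For 5 points, brute-force pairwise comparison is shown above. For large n, the divide-and-conquer algorithm (sort by x, recurse on halves, check the dividing strip) achieves O(n log n).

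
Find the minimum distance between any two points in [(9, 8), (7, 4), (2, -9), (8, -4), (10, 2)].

Computing all pairwise distances among 5 points:

d((9, 8), (7, 4)) = 4.4721
d((9, 8), (2, -9)) = 18.3848
d((9, 8), (8, -4)) = 12.0416
d((9, 8), (10, 2)) = 6.0828
d((7, 4), (2, -9)) = 13.9284
d((7, 4), (8, -4)) = 8.0623
d((7, 4), (10, 2)) = 3.6056 <-- minimum
d((2, -9), (8, -4)) = 7.8102
d((2, -9), (10, 2)) = 13.6015
d((8, -4), (10, 2)) = 6.3246

Closest pair: (7, 4) and (10, 2) with distance 3.6056

The closest pair is (7, 4) and (10, 2) with Euclidean distance 3.6056. For 5 points, brute-force pairwise comparison is shown above. For large n, the divide-and-conquer algorithm (sort by x, recurse on halves, check the dividing strip) achieves O(n log n).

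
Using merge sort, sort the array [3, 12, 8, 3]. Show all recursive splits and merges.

Merge sort trace:

Split: [3, 12, 8, 3] -> [3, 12] and [8, 3]
  Split: [3, 12] -> [3] and [12]
  Merge: [3] + [12] -> [3, 12]
  Split: [8, 3] -> [8] and [3]
  Merge: [8] + [3] -> [3, 8]
Merge: [3, 12] + [3, 8] -> [3, 3, 8, 12]

Final sorted array: [3, 3, 8, 12]

The merge sort proceeds by recursively splitting the array and merging sorted halves.
After all merges, the sorted array is [3, 3, 8, 12].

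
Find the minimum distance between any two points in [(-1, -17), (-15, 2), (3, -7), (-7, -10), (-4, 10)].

Computing all pairwise distances among 5 points:

d((-1, -17), (-15, 2)) = 23.6008
d((-1, -17), (3, -7)) = 10.7703
d((-1, -17), (-7, -10)) = 9.2195 <-- minimum
d((-1, -17), (-4, 10)) = 27.1662
d((-15, 2), (3, -7)) = 20.1246
d((-15, 2), (-7, -10)) = 14.4222
d((-15, 2), (-4, 10)) = 13.6015
d((3, -7), (-7, -10)) = 10.4403
d((3, -7), (-4, 10)) = 18.3848
d((-7, -10), (-4, 10)) = 20.2237

Closest pair: (-1, -17) and (-7, -10) with distance 9.2195

The closest pair is (-1, -17) and (-7, -10) with Euclidean distance 9.2195. For 5 points, brute-force pairwise comparison is shown above. For large n, the divide-and-conquer algorithm (sort by x, recurse on halves, check the dividing strip) achieves O(n log n).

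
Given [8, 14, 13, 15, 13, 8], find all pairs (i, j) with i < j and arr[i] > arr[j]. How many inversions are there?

Finding inversions in [8, 14, 13, 15, 13, 8]:

(1, 2): arr[1]=14 > arr[2]=13
(1, 4): arr[1]=14 > arr[4]=13
(1, 5): arr[1]=14 > arr[5]=8
(2, 5): arr[2]=13 > arr[5]=8
(3, 4): arr[3]=15 > arr[4]=13
(3, 5): arr[3]=15 > arr[5]=8
(4, 5): arr[4]=13 > arr[5]=8

Total inversions: 7

The array has 7 inversion(s): (1,2), (1,4), (1,5), (2,5), (3,4), (3,5), (4,5). Each pair (i,j) satisfies i < j and arr[i] > arr[j].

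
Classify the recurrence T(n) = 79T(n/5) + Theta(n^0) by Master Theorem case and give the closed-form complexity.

Master Theorem for T(n) = 79T(n/5) + O(n^0):

a = 79, b = 5, c = 0
log_b(a) = log_5(79) = 2.7149

Case 1: c = 0 < log_5(79) = 2.7149
T(n) = O(n^(log_5 79))

For T(n) = 79T(n/5) + O(n^0): log_5(79) = 2.7149. This is Case 1 of the Master Theorem (c < log_b(a), work dominated by leaves), giving O(n^(log_5 79)).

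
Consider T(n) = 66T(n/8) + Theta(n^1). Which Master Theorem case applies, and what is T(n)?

Master Theorem for T(n) = 66T(n/8) + O(n^1):

a = 66, b = 8, c = 1
log_b(a) = log_8(66) = 2.0148

Case 1: c = 1 < log_8(66) = 2.0148
T(n) = O(n^(log_8 66))

For T(n) = 66T(n/8) + O(n^1): log_8(66) = 2.0148. This is Case 1 of the Master Theorem (c < log_b(a), work dominated by leaves), giving O(n^(log_8 66)).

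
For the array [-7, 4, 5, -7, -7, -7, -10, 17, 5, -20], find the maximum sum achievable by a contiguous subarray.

Using Kadane's algorithm on [-7, 4, 5, -7, -7, -7, -10, 17, 5, -20]:

Scanning through the array:
Position 1 (value 4): max_ending_here = 4, max_so_far = 4
Position 2 (value 5): max_ending_here = 9, max_so_far = 9
Position 3 (value -7): max_ending_here = 2, max_so_far = 9
Position 4 (value -7): max_ending_here = -5, max_so_far = 9
Position 5 (value -7): max_ending_here = -7, max_so_far = 9
Position 6 (value -10): max_ending_here = -10, max_so_far = 9
Position 7 (value 17): max_ending_here = 17, max_so_far = 17
Position 8 (value 5): max_ending_here = 22, max_so_far = 22
Position 9 (value -20): max_ending_here = 2, max_so_far = 22

Maximum subarray: [17, 5]
Maximum sum: 22

The maximum subarray is [17, 5] with sum 22. This subarray runs from index 7 to index 8.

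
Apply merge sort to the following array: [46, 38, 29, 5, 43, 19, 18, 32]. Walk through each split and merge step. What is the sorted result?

Merge sort trace:

Split: [46, 38, 29, 5, 43, 19, 18, 32] -> [46, 38, 29, 5] and [43, 19, 18, 32]
  Split: [46, 38, 29, 5] -> [46, 38] and [29, 5]
    Split: [46, 38] -> [46] and [38]
    Merge: [46] + [38] -> [38, 46]
    Split: [29, 5] -> [29] and [5]
    Merge: [29] + [5] -> [5, 29]
  Merge: [38, 46] + [5, 29] -> [5, 29, 38, 46]
  Split: [43, 19, 18, 32] -> [43, 19] and [18, 32]
    Split: [43, 19] -> [43] and [19]
    Merge: [43] + [19] -> [19, 43]
    Split: [18, 32] -> [18] and [32]
    Merge: [18] + [32] -> [18, 32]
  Merge: [19, 43] + [18, 32] -> [18, 19, 32, 43]
Merge: [5, 29, 38, 46] + [18, 19, 32, 43] -> [5, 18, 19, 29, 32, 38, 43, 46]

Final sorted array: [5, 18, 19, 29, 32, 38, 43, 46]

The merge sort proceeds by recursively splitting the array and merging sorted halves.
After all merges, the sorted array is [5, 18, 19, 29, 32, 38, 43, 46].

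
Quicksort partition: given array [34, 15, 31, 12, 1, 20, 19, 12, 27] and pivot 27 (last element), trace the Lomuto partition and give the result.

Lomuto partition with pivot = 27:

Initial array: [34, 15, 31, 12, 1, 20, 19, 12, 27]

arr[0]=34 > 27: no swap
arr[1]=15 <= 27: swap with position 0, array becomes [15, 34, 31, 12, 1, 20, 19, 12, 27]
arr[2]=31 > 27: no swap
arr[3]=12 <= 27: swap with position 1, array becomes [15, 12, 31, 34, 1, 20, 19, 12, 27]
arr[4]=1 <= 27: swap with position 2, array becomes [15, 12, 1, 34, 31, 20, 19, 12, 27]
arr[5]=20 <= 27: swap with position 3, array becomes [15, 12, 1, 20, 31, 34, 19, 12, 27]
arr[6]=19 <= 27: swap with position 4, array becomes [15, 12, 1, 20, 19, 34, 31, 12, 27]
arr[7]=12 <= 27: swap with position 5, array becomes [15, 12, 1, 20, 19, 12, 31, 34, 27]

Place pivot at position 6: [15, 12, 1, 20, 19, 12, 27, 34, 31]
Pivot position: 6

After partitioning with pivot 27, the array becomes [15, 12, 1, 20, 19, 12, 27, 34, 31]. The pivot is placed at index 6. All elements to the left of the pivot are <= 27, and all elements to the right are > 27.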